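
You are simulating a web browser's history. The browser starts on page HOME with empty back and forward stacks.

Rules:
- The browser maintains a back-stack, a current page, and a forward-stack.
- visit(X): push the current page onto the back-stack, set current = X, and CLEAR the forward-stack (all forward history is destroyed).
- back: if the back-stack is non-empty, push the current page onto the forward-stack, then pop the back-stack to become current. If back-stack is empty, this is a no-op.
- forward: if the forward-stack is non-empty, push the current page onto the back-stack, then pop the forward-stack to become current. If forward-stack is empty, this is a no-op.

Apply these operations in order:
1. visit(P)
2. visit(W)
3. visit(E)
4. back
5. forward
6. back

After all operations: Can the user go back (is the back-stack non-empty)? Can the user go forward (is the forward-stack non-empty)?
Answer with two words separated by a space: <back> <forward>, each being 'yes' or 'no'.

Answer: yes yes

Derivation:
After 1 (visit(P)): cur=P back=1 fwd=0
After 2 (visit(W)): cur=W back=2 fwd=0
After 3 (visit(E)): cur=E back=3 fwd=0
After 4 (back): cur=W back=2 fwd=1
After 5 (forward): cur=E back=3 fwd=0
After 6 (back): cur=W back=2 fwd=1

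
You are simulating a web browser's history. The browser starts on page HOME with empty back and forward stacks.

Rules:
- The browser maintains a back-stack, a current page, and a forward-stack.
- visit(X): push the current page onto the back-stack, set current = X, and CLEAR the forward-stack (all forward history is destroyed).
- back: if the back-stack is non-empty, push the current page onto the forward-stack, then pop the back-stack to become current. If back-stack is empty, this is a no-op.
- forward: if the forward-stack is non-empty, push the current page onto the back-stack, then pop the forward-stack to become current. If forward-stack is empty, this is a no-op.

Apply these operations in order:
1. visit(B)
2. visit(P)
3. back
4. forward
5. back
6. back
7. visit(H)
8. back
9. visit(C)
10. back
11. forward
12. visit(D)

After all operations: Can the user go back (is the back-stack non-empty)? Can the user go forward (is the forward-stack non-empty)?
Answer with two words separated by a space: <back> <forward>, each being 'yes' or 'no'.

Answer: yes no

Derivation:
After 1 (visit(B)): cur=B back=1 fwd=0
After 2 (visit(P)): cur=P back=2 fwd=0
After 3 (back): cur=B back=1 fwd=1
After 4 (forward): cur=P back=2 fwd=0
After 5 (back): cur=B back=1 fwd=1
After 6 (back): cur=HOME back=0 fwd=2
After 7 (visit(H)): cur=H back=1 fwd=0
After 8 (back): cur=HOME back=0 fwd=1
After 9 (visit(C)): cur=C back=1 fwd=0
After 10 (back): cur=HOME back=0 fwd=1
After 11 (forward): cur=C back=1 fwd=0
After 12 (visit(D)): cur=D back=2 fwd=0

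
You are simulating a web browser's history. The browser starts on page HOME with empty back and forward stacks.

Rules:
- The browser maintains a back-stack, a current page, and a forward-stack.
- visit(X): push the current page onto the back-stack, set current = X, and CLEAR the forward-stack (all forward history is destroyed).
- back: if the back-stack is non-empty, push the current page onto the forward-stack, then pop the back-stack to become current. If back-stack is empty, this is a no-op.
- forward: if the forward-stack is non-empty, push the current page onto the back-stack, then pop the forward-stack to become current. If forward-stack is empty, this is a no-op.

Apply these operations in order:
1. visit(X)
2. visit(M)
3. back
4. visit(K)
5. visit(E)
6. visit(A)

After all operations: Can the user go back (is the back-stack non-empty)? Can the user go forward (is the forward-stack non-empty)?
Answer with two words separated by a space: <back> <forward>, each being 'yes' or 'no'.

Answer: yes no

Derivation:
After 1 (visit(X)): cur=X back=1 fwd=0
After 2 (visit(M)): cur=M back=2 fwd=0
After 3 (back): cur=X back=1 fwd=1
After 4 (visit(K)): cur=K back=2 fwd=0
After 5 (visit(E)): cur=E back=3 fwd=0
After 6 (visit(A)): cur=A back=4 fwd=0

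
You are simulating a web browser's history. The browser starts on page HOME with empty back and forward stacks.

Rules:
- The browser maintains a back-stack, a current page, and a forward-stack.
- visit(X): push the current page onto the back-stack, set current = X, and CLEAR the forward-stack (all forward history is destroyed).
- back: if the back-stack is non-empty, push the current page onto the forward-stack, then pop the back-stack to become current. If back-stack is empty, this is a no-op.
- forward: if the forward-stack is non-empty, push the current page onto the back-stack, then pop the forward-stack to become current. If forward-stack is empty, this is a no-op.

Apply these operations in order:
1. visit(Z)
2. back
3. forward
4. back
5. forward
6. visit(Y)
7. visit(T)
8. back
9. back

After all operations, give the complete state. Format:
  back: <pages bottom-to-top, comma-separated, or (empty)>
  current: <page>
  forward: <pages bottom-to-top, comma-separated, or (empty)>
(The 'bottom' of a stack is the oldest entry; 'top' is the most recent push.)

After 1 (visit(Z)): cur=Z back=1 fwd=0
After 2 (back): cur=HOME back=0 fwd=1
After 3 (forward): cur=Z back=1 fwd=0
After 4 (back): cur=HOME back=0 fwd=1
After 5 (forward): cur=Z back=1 fwd=0
After 6 (visit(Y)): cur=Y back=2 fwd=0
After 7 (visit(T)): cur=T back=3 fwd=0
After 8 (back): cur=Y back=2 fwd=1
After 9 (back): cur=Z back=1 fwd=2

Answer: back: HOME
current: Z
forward: T,Y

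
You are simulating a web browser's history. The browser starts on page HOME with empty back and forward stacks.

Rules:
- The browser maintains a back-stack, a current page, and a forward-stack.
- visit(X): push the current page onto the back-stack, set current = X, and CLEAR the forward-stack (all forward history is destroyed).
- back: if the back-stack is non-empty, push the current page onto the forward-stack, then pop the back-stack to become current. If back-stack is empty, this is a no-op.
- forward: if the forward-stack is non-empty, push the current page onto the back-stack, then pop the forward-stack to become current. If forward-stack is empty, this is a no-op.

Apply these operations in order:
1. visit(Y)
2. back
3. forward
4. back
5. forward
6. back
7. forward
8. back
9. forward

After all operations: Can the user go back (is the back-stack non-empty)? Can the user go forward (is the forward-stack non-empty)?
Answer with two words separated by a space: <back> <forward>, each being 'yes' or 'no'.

After 1 (visit(Y)): cur=Y back=1 fwd=0
After 2 (back): cur=HOME back=0 fwd=1
After 3 (forward): cur=Y back=1 fwd=0
After 4 (back): cur=HOME back=0 fwd=1
After 5 (forward): cur=Y back=1 fwd=0
After 6 (back): cur=HOME back=0 fwd=1
After 7 (forward): cur=Y back=1 fwd=0
After 8 (back): cur=HOME back=0 fwd=1
After 9 (forward): cur=Y back=1 fwd=0

Answer: yes no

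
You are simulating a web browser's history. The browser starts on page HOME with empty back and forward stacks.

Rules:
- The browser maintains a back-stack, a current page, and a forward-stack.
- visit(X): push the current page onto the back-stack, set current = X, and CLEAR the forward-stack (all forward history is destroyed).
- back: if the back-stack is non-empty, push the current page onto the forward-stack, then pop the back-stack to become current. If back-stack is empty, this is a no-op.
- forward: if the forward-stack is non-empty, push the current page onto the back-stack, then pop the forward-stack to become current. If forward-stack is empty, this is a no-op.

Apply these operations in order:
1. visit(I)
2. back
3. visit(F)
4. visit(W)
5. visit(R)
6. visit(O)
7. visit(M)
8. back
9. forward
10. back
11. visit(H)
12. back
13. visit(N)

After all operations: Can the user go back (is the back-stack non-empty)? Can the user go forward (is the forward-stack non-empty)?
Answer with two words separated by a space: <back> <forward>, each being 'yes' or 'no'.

After 1 (visit(I)): cur=I back=1 fwd=0
After 2 (back): cur=HOME back=0 fwd=1
After 3 (visit(F)): cur=F back=1 fwd=0
After 4 (visit(W)): cur=W back=2 fwd=0
After 5 (visit(R)): cur=R back=3 fwd=0
After 6 (visit(O)): cur=O back=4 fwd=0
After 7 (visit(M)): cur=M back=5 fwd=0
After 8 (back): cur=O back=4 fwd=1
After 9 (forward): cur=M back=5 fwd=0
After 10 (back): cur=O back=4 fwd=1
After 11 (visit(H)): cur=H back=5 fwd=0
After 12 (back): cur=O back=4 fwd=1
After 13 (visit(N)): cur=N back=5 fwd=0

Answer: yes no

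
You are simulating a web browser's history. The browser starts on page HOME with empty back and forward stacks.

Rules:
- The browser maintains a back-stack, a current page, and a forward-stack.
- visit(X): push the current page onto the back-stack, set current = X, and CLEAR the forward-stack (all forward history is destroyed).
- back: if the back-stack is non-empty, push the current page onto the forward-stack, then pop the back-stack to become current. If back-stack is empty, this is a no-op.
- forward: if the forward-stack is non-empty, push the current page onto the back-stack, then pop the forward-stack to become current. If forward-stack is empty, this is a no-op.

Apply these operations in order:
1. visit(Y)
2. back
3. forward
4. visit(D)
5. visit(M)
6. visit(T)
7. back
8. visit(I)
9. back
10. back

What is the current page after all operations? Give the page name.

Answer: D

Derivation:
After 1 (visit(Y)): cur=Y back=1 fwd=0
After 2 (back): cur=HOME back=0 fwd=1
After 3 (forward): cur=Y back=1 fwd=0
After 4 (visit(D)): cur=D back=2 fwd=0
After 5 (visit(M)): cur=M back=3 fwd=0
After 6 (visit(T)): cur=T back=4 fwd=0
After 7 (back): cur=M back=3 fwd=1
After 8 (visit(I)): cur=I back=4 fwd=0
After 9 (back): cur=M back=3 fwd=1
After 10 (back): cur=D back=2 fwd=2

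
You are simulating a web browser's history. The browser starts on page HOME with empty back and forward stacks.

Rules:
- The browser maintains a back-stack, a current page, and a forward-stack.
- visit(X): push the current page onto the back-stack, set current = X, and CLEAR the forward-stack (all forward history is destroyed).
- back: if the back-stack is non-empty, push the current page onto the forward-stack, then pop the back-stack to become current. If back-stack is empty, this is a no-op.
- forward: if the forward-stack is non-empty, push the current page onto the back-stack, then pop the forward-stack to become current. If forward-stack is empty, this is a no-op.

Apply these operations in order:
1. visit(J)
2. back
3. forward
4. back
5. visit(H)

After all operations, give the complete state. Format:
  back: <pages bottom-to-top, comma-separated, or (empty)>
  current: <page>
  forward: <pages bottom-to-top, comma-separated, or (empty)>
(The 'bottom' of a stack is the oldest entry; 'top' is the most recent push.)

After 1 (visit(J)): cur=J back=1 fwd=0
After 2 (back): cur=HOME back=0 fwd=1
After 3 (forward): cur=J back=1 fwd=0
After 4 (back): cur=HOME back=0 fwd=1
After 5 (visit(H)): cur=H back=1 fwd=0

Answer: back: HOME
current: H
forward: (empty)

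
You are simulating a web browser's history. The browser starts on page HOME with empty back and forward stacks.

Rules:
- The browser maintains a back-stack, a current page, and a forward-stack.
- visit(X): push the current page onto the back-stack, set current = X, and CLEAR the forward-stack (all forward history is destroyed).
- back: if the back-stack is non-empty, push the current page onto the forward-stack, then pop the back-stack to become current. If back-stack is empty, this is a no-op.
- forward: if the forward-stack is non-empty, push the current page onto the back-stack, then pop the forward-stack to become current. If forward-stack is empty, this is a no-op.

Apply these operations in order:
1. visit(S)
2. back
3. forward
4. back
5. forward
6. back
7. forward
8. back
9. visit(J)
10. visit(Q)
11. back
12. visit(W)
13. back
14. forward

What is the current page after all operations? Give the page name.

Answer: W

Derivation:
After 1 (visit(S)): cur=S back=1 fwd=0
After 2 (back): cur=HOME back=0 fwd=1
After 3 (forward): cur=S back=1 fwd=0
After 4 (back): cur=HOME back=0 fwd=1
After 5 (forward): cur=S back=1 fwd=0
After 6 (back): cur=HOME back=0 fwd=1
After 7 (forward): cur=S back=1 fwd=0
After 8 (back): cur=HOME back=0 fwd=1
After 9 (visit(J)): cur=J back=1 fwd=0
After 10 (visit(Q)): cur=Q back=2 fwd=0
After 11 (back): cur=J back=1 fwd=1
After 12 (visit(W)): cur=W back=2 fwd=0
After 13 (back): cur=J back=1 fwd=1
After 14 (forward): cur=W back=2 fwd=0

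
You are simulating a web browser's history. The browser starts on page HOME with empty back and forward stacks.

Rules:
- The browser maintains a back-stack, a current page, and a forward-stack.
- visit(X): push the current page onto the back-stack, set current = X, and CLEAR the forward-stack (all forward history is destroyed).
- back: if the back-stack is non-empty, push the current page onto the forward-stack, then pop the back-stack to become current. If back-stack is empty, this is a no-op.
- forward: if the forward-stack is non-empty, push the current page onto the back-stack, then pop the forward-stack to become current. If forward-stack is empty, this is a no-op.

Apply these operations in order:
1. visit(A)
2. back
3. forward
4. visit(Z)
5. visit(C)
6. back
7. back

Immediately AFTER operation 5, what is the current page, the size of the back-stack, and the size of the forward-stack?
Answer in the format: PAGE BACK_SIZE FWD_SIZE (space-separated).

After 1 (visit(A)): cur=A back=1 fwd=0
After 2 (back): cur=HOME back=0 fwd=1
After 3 (forward): cur=A back=1 fwd=0
After 4 (visit(Z)): cur=Z back=2 fwd=0
After 5 (visit(C)): cur=C back=3 fwd=0

C 3 0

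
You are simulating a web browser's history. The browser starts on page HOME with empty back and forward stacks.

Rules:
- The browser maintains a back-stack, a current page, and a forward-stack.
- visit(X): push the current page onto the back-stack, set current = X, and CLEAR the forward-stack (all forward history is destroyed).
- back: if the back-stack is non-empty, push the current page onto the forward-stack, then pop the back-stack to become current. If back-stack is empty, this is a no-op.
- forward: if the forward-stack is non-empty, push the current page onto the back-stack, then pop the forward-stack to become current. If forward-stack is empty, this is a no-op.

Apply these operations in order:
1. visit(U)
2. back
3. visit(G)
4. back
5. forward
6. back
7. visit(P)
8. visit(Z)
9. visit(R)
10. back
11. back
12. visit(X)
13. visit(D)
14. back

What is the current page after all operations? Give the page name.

Answer: X

Derivation:
After 1 (visit(U)): cur=U back=1 fwd=0
After 2 (back): cur=HOME back=0 fwd=1
After 3 (visit(G)): cur=G back=1 fwd=0
After 4 (back): cur=HOME back=0 fwd=1
After 5 (forward): cur=G back=1 fwd=0
After 6 (back): cur=HOME back=0 fwd=1
After 7 (visit(P)): cur=P back=1 fwd=0
After 8 (visit(Z)): cur=Z back=2 fwd=0
After 9 (visit(R)): cur=R back=3 fwd=0
After 10 (back): cur=Z back=2 fwd=1
After 11 (back): cur=P back=1 fwd=2
After 12 (visit(X)): cur=X back=2 fwd=0
After 13 (visit(D)): cur=D back=3 fwd=0
After 14 (back): cur=X back=2 fwd=1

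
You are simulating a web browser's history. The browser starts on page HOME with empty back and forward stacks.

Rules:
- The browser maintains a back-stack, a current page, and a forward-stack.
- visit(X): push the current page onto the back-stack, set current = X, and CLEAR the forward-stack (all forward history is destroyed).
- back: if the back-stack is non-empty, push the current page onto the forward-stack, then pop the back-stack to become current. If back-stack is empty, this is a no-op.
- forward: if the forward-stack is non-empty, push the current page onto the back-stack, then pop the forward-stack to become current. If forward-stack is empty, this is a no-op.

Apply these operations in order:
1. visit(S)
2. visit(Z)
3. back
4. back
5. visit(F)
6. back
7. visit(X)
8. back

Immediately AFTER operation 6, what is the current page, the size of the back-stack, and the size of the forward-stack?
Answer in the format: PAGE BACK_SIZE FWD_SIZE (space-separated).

After 1 (visit(S)): cur=S back=1 fwd=0
After 2 (visit(Z)): cur=Z back=2 fwd=0
After 3 (back): cur=S back=1 fwd=1
After 4 (back): cur=HOME back=0 fwd=2
After 5 (visit(F)): cur=F back=1 fwd=0
After 6 (back): cur=HOME back=0 fwd=1

HOME 0 1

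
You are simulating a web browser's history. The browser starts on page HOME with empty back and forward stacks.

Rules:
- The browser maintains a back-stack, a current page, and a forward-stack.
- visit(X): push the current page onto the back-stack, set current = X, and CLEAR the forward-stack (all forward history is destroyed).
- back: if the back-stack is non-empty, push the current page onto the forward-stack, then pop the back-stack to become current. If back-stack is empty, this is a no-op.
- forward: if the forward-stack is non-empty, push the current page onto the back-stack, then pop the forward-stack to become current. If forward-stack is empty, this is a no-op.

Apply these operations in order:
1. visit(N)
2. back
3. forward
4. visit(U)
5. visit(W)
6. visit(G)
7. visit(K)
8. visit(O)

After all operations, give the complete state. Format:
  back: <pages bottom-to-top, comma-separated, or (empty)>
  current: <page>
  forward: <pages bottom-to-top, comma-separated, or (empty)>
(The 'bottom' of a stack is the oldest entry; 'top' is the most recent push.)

Answer: back: HOME,N,U,W,G,K
current: O
forward: (empty)

Derivation:
After 1 (visit(N)): cur=N back=1 fwd=0
After 2 (back): cur=HOME back=0 fwd=1
After 3 (forward): cur=N back=1 fwd=0
After 4 (visit(U)): cur=U back=2 fwd=0
After 5 (visit(W)): cur=W back=3 fwd=0
After 6 (visit(G)): cur=G back=4 fwd=0
After 7 (visit(K)): cur=K back=5 fwd=0
After 8 (visit(O)): cur=O back=6 fwd=0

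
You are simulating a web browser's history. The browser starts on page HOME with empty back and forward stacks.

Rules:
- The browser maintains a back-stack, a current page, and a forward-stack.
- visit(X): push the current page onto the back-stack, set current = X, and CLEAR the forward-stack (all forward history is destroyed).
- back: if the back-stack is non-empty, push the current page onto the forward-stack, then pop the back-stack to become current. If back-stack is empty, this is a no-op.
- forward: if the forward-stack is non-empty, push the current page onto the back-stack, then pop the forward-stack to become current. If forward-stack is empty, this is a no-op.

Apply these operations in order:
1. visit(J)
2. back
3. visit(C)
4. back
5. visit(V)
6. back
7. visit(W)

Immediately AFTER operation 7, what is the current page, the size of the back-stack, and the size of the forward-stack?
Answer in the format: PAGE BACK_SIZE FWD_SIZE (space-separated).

After 1 (visit(J)): cur=J back=1 fwd=0
After 2 (back): cur=HOME back=0 fwd=1
After 3 (visit(C)): cur=C back=1 fwd=0
After 4 (back): cur=HOME back=0 fwd=1
After 5 (visit(V)): cur=V back=1 fwd=0
After 6 (back): cur=HOME back=0 fwd=1
After 7 (visit(W)): cur=W back=1 fwd=0

W 1 0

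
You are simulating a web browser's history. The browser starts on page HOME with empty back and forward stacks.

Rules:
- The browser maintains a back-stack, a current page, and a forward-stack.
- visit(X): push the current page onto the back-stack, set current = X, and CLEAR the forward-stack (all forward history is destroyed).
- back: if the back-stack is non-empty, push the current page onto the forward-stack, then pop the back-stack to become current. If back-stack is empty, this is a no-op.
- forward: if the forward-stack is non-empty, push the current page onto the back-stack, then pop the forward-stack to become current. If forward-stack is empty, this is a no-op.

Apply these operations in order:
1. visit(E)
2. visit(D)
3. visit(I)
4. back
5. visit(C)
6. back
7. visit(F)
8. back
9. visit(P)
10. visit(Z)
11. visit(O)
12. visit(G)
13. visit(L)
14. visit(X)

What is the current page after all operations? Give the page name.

After 1 (visit(E)): cur=E back=1 fwd=0
After 2 (visit(D)): cur=D back=2 fwd=0
After 3 (visit(I)): cur=I back=3 fwd=0
After 4 (back): cur=D back=2 fwd=1
After 5 (visit(C)): cur=C back=3 fwd=0
After 6 (back): cur=D back=2 fwd=1
After 7 (visit(F)): cur=F back=3 fwd=0
After 8 (back): cur=D back=2 fwd=1
After 9 (visit(P)): cur=P back=3 fwd=0
After 10 (visit(Z)): cur=Z back=4 fwd=0
After 11 (visit(O)): cur=O back=5 fwd=0
After 12 (visit(G)): cur=G back=6 fwd=0
After 13 (visit(L)): cur=L back=7 fwd=0
After 14 (visit(X)): cur=X back=8 fwd=0

Answer: X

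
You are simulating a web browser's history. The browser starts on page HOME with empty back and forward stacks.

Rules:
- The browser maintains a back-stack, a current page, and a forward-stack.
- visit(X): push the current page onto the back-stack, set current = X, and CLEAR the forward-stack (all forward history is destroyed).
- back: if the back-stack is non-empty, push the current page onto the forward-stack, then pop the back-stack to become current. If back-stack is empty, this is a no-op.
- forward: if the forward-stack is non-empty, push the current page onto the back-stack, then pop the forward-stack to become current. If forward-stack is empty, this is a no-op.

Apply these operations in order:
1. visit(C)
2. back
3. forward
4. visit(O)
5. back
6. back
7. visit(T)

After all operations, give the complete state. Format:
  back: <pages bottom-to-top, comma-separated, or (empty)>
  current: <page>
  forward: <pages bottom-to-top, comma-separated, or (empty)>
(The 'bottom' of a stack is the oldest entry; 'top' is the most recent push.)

Answer: back: HOME
current: T
forward: (empty)

Derivation:
After 1 (visit(C)): cur=C back=1 fwd=0
After 2 (back): cur=HOME back=0 fwd=1
After 3 (forward): cur=C back=1 fwd=0
After 4 (visit(O)): cur=O back=2 fwd=0
After 5 (back): cur=C back=1 fwd=1
After 6 (back): cur=HOME back=0 fwd=2
After 7 (visit(T)): cur=T back=1 fwd=0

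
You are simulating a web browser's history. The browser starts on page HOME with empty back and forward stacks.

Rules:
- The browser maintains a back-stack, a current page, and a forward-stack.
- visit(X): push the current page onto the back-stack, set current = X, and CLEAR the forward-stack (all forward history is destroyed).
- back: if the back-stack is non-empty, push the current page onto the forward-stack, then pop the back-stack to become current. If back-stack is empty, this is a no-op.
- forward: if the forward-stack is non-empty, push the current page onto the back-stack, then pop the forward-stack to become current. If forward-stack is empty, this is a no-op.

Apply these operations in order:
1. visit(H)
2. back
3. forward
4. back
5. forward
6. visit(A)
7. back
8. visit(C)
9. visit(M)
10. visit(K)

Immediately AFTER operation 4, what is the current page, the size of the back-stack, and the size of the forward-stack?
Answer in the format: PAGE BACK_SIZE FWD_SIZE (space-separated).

After 1 (visit(H)): cur=H back=1 fwd=0
After 2 (back): cur=HOME back=0 fwd=1
After 3 (forward): cur=H back=1 fwd=0
After 4 (back): cur=HOME back=0 fwd=1

HOME 0 1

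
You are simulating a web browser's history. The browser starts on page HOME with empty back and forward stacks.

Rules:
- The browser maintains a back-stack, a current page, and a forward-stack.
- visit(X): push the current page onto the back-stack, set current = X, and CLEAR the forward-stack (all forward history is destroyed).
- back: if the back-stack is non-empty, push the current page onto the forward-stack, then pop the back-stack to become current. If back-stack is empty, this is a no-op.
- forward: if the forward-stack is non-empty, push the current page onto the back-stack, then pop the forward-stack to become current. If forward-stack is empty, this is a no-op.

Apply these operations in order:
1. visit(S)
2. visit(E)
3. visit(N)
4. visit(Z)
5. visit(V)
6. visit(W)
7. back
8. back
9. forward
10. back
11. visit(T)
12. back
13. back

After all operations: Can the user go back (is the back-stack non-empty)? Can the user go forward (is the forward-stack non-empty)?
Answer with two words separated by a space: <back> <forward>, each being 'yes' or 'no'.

Answer: yes yes

Derivation:
After 1 (visit(S)): cur=S back=1 fwd=0
After 2 (visit(E)): cur=E back=2 fwd=0
After 3 (visit(N)): cur=N back=3 fwd=0
After 4 (visit(Z)): cur=Z back=4 fwd=0
After 5 (visit(V)): cur=V back=5 fwd=0
After 6 (visit(W)): cur=W back=6 fwd=0
After 7 (back): cur=V back=5 fwd=1
After 8 (back): cur=Z back=4 fwd=2
After 9 (forward): cur=V back=5 fwd=1
After 10 (back): cur=Z back=4 fwd=2
After 11 (visit(T)): cur=T back=5 fwd=0
After 12 (back): cur=Z back=4 fwd=1
After 13 (back): cur=N back=3 fwd=2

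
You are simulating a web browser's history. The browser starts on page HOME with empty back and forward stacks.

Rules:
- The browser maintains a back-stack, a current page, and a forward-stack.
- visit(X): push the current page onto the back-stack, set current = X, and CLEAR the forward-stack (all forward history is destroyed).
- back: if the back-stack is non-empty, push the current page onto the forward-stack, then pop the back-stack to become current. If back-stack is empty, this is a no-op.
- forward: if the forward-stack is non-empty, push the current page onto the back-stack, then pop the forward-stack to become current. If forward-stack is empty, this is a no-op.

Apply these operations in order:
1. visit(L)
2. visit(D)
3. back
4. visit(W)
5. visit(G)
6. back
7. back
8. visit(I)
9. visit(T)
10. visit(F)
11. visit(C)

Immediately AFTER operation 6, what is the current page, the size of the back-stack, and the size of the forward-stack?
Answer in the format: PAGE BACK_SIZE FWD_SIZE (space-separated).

After 1 (visit(L)): cur=L back=1 fwd=0
After 2 (visit(D)): cur=D back=2 fwd=0
After 3 (back): cur=L back=1 fwd=1
After 4 (visit(W)): cur=W back=2 fwd=0
After 5 (visit(G)): cur=G back=3 fwd=0
After 6 (back): cur=W back=2 fwd=1

W 2 1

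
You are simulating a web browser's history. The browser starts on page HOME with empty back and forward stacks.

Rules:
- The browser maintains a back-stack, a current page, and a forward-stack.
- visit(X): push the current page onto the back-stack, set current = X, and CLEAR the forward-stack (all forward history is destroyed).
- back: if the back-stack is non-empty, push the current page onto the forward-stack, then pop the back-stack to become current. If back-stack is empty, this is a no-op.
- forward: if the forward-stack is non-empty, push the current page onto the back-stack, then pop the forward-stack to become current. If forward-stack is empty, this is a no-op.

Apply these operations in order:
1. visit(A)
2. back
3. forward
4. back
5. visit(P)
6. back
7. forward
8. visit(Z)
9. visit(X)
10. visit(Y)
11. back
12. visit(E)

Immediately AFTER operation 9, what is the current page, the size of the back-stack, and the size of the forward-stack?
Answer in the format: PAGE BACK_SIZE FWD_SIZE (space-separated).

After 1 (visit(A)): cur=A back=1 fwd=0
After 2 (back): cur=HOME back=0 fwd=1
After 3 (forward): cur=A back=1 fwd=0
After 4 (back): cur=HOME back=0 fwd=1
After 5 (visit(P)): cur=P back=1 fwd=0
After 6 (back): cur=HOME back=0 fwd=1
After 7 (forward): cur=P back=1 fwd=0
After 8 (visit(Z)): cur=Z back=2 fwd=0
After 9 (visit(X)): cur=X back=3 fwd=0

X 3 0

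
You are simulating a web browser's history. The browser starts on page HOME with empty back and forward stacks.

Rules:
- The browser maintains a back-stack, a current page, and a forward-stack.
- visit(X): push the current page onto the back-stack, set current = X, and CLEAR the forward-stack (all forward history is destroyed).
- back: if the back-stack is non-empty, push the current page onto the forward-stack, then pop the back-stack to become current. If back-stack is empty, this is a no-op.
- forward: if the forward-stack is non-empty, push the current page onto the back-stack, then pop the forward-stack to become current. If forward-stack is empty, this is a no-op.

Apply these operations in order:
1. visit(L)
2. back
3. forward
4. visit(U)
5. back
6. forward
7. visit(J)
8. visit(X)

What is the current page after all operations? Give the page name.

Answer: X

Derivation:
After 1 (visit(L)): cur=L back=1 fwd=0
After 2 (back): cur=HOME back=0 fwd=1
After 3 (forward): cur=L back=1 fwd=0
After 4 (visit(U)): cur=U back=2 fwd=0
After 5 (back): cur=L back=1 fwd=1
After 6 (forward): cur=U back=2 fwd=0
After 7 (visit(J)): cur=J back=3 fwd=0
After 8 (visit(X)): cur=X back=4 fwd=0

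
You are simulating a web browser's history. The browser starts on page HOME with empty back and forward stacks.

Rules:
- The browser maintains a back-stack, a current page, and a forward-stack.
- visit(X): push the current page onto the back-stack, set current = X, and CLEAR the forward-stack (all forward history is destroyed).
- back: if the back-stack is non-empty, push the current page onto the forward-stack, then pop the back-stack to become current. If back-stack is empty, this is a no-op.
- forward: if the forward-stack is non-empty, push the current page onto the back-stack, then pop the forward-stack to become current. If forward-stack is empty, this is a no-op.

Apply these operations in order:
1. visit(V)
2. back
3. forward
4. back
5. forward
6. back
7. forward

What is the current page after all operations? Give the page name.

After 1 (visit(V)): cur=V back=1 fwd=0
After 2 (back): cur=HOME back=0 fwd=1
After 3 (forward): cur=V back=1 fwd=0
After 4 (back): cur=HOME back=0 fwd=1
After 5 (forward): cur=V back=1 fwd=0
After 6 (back): cur=HOME back=0 fwd=1
After 7 (forward): cur=V back=1 fwd=0

Answer: V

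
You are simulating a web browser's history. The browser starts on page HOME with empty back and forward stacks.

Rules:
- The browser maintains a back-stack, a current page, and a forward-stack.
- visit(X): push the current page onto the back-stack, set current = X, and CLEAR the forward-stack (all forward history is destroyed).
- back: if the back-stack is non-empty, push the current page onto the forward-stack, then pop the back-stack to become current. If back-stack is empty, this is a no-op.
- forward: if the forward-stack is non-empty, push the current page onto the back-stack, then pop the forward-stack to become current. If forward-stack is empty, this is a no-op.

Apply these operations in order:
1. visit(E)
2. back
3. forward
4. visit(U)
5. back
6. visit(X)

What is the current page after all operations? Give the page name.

After 1 (visit(E)): cur=E back=1 fwd=0
After 2 (back): cur=HOME back=0 fwd=1
After 3 (forward): cur=E back=1 fwd=0
After 4 (visit(U)): cur=U back=2 fwd=0
After 5 (back): cur=E back=1 fwd=1
After 6 (visit(X)): cur=X back=2 fwd=0

Answer: X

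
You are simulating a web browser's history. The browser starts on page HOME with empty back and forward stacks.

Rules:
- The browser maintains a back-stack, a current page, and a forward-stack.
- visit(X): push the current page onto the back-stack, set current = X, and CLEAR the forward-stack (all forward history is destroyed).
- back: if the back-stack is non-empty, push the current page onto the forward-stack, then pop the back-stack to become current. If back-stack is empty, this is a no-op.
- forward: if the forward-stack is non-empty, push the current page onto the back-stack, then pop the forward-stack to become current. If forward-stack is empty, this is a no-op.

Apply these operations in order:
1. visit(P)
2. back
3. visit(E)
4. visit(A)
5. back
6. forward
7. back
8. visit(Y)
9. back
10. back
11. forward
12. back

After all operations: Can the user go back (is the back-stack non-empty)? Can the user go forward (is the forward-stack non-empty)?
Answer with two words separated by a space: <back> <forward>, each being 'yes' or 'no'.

After 1 (visit(P)): cur=P back=1 fwd=0
After 2 (back): cur=HOME back=0 fwd=1
After 3 (visit(E)): cur=E back=1 fwd=0
After 4 (visit(A)): cur=A back=2 fwd=0
After 5 (back): cur=E back=1 fwd=1
After 6 (forward): cur=A back=2 fwd=0
After 7 (back): cur=E back=1 fwd=1
After 8 (visit(Y)): cur=Y back=2 fwd=0
After 9 (back): cur=E back=1 fwd=1
After 10 (back): cur=HOME back=0 fwd=2
After 11 (forward): cur=E back=1 fwd=1
After 12 (back): cur=HOME back=0 fwd=2

Answer: no yes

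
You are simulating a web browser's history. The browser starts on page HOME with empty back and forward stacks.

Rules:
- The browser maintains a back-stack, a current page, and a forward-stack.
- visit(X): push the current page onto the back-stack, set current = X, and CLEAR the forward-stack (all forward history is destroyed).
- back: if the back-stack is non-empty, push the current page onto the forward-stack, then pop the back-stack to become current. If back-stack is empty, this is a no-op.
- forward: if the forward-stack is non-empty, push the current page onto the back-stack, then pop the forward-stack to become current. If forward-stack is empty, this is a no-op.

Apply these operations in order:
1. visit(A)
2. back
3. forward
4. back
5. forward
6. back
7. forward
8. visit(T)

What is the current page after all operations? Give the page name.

Answer: T

Derivation:
After 1 (visit(A)): cur=A back=1 fwd=0
After 2 (back): cur=HOME back=0 fwd=1
After 3 (forward): cur=A back=1 fwd=0
After 4 (back): cur=HOME back=0 fwd=1
After 5 (forward): cur=A back=1 fwd=0
After 6 (back): cur=HOME back=0 fwd=1
After 7 (forward): cur=A back=1 fwd=0
After 8 (visit(T)): cur=T back=2 fwd=0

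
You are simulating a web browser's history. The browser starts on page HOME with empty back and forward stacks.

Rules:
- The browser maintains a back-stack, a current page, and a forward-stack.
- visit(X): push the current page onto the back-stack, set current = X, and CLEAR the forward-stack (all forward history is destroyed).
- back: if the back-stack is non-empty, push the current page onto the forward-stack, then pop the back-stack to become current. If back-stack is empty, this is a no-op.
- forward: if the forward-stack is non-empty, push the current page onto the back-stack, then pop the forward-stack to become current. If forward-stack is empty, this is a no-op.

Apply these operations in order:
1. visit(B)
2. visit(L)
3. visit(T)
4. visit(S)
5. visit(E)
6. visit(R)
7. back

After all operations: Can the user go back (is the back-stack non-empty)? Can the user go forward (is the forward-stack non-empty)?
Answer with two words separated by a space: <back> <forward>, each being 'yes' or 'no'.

Answer: yes yes

Derivation:
After 1 (visit(B)): cur=B back=1 fwd=0
After 2 (visit(L)): cur=L back=2 fwd=0
After 3 (visit(T)): cur=T back=3 fwd=0
After 4 (visit(S)): cur=S back=4 fwd=0
After 5 (visit(E)): cur=E back=5 fwd=0
After 6 (visit(R)): cur=R back=6 fwd=0
After 7 (back): cur=E back=5 fwd=1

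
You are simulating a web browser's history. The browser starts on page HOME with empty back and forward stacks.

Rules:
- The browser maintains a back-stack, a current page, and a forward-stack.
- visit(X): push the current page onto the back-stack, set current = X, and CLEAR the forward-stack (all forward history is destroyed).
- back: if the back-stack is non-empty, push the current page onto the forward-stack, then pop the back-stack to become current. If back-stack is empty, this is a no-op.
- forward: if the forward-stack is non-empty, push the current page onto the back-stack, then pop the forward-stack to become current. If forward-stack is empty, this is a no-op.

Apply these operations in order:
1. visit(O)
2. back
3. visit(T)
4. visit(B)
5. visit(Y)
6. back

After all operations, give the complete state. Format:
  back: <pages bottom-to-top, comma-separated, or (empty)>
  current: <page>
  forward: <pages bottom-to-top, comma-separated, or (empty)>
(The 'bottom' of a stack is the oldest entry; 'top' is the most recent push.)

Answer: back: HOME,T
current: B
forward: Y

Derivation:
After 1 (visit(O)): cur=O back=1 fwd=0
After 2 (back): cur=HOME back=0 fwd=1
After 3 (visit(T)): cur=T back=1 fwd=0
After 4 (visit(B)): cur=B back=2 fwd=0
After 5 (visit(Y)): cur=Y back=3 fwd=0
After 6 (back): cur=B back=2 fwd=1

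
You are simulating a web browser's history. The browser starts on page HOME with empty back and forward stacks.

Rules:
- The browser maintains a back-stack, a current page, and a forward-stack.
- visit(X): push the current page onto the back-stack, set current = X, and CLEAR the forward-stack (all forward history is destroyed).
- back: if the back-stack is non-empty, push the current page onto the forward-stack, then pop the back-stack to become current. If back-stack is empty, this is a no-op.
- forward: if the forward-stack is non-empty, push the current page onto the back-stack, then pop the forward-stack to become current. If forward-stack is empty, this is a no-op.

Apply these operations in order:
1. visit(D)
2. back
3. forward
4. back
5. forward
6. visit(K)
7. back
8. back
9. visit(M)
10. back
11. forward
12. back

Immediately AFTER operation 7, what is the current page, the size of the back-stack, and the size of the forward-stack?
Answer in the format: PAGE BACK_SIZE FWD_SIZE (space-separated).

After 1 (visit(D)): cur=D back=1 fwd=0
After 2 (back): cur=HOME back=0 fwd=1
After 3 (forward): cur=D back=1 fwd=0
After 4 (back): cur=HOME back=0 fwd=1
After 5 (forward): cur=D back=1 fwd=0
After 6 (visit(K)): cur=K back=2 fwd=0
After 7 (back): cur=D back=1 fwd=1

D 1 1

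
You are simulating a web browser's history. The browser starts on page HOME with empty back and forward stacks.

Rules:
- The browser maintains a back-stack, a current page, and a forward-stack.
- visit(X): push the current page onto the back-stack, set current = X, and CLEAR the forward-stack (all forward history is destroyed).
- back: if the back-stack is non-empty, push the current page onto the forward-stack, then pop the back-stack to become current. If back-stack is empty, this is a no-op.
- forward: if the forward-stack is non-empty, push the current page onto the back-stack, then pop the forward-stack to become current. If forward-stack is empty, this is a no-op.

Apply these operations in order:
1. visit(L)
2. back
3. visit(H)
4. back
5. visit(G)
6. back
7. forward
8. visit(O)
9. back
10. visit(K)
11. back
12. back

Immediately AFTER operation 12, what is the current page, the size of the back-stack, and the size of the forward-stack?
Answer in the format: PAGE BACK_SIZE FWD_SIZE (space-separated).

After 1 (visit(L)): cur=L back=1 fwd=0
After 2 (back): cur=HOME back=0 fwd=1
After 3 (visit(H)): cur=H back=1 fwd=0
After 4 (back): cur=HOME back=0 fwd=1
After 5 (visit(G)): cur=G back=1 fwd=0
After 6 (back): cur=HOME back=0 fwd=1
After 7 (forward): cur=G back=1 fwd=0
After 8 (visit(O)): cur=O back=2 fwd=0
After 9 (back): cur=G back=1 fwd=1
After 10 (visit(K)): cur=K back=2 fwd=0
After 11 (back): cur=G back=1 fwd=1
After 12 (back): cur=HOME back=0 fwd=2

HOME 0 2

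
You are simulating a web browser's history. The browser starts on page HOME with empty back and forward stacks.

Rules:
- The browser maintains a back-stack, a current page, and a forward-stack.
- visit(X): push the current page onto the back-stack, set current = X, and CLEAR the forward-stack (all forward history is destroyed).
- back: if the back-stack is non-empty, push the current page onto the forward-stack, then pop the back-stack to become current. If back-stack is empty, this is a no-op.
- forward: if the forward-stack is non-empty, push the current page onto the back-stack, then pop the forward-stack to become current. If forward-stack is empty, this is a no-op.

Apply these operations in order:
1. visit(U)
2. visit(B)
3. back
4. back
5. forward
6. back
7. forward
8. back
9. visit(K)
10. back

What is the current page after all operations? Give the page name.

After 1 (visit(U)): cur=U back=1 fwd=0
After 2 (visit(B)): cur=B back=2 fwd=0
After 3 (back): cur=U back=1 fwd=1
After 4 (back): cur=HOME back=0 fwd=2
After 5 (forward): cur=U back=1 fwd=1
After 6 (back): cur=HOME back=0 fwd=2
After 7 (forward): cur=U back=1 fwd=1
After 8 (back): cur=HOME back=0 fwd=2
After 9 (visit(K)): cur=K back=1 fwd=0
After 10 (back): cur=HOME back=0 fwd=1

Answer: HOME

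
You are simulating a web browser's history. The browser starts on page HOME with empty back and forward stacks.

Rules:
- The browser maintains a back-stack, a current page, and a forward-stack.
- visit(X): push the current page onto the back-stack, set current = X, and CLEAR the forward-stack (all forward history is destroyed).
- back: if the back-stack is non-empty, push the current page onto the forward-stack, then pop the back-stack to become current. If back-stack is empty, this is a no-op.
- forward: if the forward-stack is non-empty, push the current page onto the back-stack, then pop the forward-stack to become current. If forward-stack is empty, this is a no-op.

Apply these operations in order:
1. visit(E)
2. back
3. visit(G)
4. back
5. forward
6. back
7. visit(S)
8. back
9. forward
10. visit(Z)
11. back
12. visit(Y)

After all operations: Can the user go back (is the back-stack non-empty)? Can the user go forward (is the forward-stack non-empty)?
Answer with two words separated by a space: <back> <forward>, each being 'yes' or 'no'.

Answer: yes no

Derivation:
After 1 (visit(E)): cur=E back=1 fwd=0
After 2 (back): cur=HOME back=0 fwd=1
After 3 (visit(G)): cur=G back=1 fwd=0
After 4 (back): cur=HOME back=0 fwd=1
After 5 (forward): cur=G back=1 fwd=0
After 6 (back): cur=HOME back=0 fwd=1
After 7 (visit(S)): cur=S back=1 fwd=0
After 8 (back): cur=HOME back=0 fwd=1
After 9 (forward): cur=S back=1 fwd=0
After 10 (visit(Z)): cur=Z back=2 fwd=0
After 11 (back): cur=S back=1 fwd=1
After 12 (visit(Y)): cur=Y back=2 fwd=0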